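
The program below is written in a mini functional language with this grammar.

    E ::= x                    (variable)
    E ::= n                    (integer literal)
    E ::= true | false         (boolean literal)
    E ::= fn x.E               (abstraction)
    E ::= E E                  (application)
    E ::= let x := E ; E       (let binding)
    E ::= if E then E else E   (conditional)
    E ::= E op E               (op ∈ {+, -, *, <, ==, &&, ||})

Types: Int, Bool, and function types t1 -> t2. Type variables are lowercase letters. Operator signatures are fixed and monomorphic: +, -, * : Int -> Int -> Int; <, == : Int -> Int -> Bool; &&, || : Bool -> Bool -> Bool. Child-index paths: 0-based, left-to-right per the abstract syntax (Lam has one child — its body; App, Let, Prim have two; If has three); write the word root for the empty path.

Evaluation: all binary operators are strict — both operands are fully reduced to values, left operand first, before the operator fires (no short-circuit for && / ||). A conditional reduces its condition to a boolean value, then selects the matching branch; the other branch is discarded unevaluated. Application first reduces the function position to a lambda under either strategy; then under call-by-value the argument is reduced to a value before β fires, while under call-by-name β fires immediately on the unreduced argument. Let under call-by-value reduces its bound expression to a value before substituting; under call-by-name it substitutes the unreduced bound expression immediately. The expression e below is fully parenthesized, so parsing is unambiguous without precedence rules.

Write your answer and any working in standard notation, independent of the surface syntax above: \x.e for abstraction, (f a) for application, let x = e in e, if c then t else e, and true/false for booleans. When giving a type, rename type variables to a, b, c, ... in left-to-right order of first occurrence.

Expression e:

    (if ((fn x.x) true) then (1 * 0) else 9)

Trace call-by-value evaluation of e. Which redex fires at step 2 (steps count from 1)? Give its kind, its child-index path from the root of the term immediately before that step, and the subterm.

Trace:
step 0: (if ((\x.x) true) then (1 * 0) else 9)
step 1: [beta@0] (if true then (1 * 0) else 9)
step 2: [if@root] (1 * 0)

Answer: if at root : (if true then (1 * 0) else 9)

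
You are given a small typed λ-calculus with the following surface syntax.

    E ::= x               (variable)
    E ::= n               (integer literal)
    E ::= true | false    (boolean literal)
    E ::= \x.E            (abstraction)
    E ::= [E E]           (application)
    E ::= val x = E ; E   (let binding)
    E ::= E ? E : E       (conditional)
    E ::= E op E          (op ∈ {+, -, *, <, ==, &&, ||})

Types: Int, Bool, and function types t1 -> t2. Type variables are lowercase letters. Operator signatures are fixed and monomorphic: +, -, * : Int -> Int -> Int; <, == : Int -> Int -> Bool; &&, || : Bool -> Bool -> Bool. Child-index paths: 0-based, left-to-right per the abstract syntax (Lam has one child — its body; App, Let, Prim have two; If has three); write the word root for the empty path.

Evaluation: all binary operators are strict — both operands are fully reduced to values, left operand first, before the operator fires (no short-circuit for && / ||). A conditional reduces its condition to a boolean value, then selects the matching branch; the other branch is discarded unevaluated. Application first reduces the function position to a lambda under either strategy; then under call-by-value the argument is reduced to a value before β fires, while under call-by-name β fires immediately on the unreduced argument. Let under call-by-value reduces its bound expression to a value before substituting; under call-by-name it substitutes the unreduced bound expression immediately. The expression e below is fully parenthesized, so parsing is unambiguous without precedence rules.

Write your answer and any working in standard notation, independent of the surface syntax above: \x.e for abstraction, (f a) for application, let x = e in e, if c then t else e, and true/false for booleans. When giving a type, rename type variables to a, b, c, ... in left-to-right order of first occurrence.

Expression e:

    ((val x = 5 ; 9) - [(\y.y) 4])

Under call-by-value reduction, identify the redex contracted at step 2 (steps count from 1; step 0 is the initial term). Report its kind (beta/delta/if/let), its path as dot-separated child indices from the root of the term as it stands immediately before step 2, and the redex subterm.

Answer: beta at 1 : ((\y.y) 4)

Derivation:
step 0: ((let x = 5 in 9) - ((\y.y) 4))
step 1: [let@0] (9 - ((\y.y) 4))
step 2: [beta@1] (9 - 4)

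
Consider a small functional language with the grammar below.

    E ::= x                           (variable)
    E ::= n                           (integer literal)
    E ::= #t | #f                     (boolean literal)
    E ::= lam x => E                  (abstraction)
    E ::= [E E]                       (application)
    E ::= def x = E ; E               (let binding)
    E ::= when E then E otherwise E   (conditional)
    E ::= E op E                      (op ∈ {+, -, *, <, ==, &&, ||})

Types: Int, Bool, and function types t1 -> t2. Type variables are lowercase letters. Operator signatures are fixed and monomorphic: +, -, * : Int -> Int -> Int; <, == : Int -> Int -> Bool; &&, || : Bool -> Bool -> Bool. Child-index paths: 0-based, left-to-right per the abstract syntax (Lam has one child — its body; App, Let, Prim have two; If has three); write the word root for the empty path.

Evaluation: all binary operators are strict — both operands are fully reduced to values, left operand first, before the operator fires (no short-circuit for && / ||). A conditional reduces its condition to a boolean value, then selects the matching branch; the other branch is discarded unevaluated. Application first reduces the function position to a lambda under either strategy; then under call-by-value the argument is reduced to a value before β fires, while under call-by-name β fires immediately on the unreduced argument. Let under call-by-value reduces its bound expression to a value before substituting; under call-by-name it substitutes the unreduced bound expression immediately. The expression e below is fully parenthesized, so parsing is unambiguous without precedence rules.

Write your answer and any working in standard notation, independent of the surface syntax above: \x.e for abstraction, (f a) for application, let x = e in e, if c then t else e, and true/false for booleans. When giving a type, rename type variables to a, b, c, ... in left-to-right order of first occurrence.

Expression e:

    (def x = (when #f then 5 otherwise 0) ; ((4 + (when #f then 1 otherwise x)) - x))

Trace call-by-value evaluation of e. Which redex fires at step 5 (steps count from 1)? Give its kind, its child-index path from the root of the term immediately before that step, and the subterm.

Derivation:
step 0: (let x = (if false then 5 else 0) in ((4 + (if false then 1 else x)) - x))
step 1: [if@0] (let x = 0 in ((4 + (if false then 1 else x)) - x))
step 2: [let@root] ((4 + (if false then 1 else 0)) - 0)
step 3: [if@0.1] ((4 + 0) - 0)
step 4: [delta@0] (4 - 0)
step 5: [delta@root] 4

Answer: delta at root : (4 - 0)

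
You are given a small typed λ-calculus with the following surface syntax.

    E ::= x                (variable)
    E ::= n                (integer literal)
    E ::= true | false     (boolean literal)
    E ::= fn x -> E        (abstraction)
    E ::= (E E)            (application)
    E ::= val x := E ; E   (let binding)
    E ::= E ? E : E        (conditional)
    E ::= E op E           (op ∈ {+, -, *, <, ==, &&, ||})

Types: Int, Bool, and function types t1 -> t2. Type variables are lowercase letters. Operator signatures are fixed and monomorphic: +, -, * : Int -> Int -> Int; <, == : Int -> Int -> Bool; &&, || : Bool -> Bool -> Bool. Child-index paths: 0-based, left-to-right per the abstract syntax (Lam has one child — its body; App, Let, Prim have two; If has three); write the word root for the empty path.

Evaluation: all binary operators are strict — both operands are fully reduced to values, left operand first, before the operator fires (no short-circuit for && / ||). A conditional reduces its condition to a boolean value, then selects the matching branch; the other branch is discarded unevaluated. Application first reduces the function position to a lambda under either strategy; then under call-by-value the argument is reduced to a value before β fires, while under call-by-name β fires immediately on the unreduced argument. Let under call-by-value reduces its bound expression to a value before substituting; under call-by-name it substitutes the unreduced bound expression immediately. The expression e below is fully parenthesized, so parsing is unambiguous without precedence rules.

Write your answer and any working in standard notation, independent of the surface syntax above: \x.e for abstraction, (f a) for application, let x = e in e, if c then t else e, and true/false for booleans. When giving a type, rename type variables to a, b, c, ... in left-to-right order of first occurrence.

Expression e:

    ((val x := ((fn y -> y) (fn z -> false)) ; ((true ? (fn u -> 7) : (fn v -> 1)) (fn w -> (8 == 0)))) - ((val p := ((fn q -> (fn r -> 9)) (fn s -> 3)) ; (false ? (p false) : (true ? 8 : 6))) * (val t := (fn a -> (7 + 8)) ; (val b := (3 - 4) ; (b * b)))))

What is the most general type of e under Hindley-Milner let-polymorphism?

Trace:
y : a
\y._ : a -> a
\z._ : b -> Bool
  unify a -> a ~ (b -> Bool) -> c
  unify a ~ b -> Bool
  unify b -> Bool ~ c
_ _ : b -> Bool
let x : forall. b -> Bool
  unify Bool ~ Bool
\u._ : d -> Int
\v._ : e -> Int
  unify d -> Int ~ e -> Int
  unify d ~ e
  unify Int ~ Int
  unify Int ~ Int
  unify Int ~ Int
\w._ : f -> Bool
  unify e -> Int ~ (f -> Bool) -> g
  unify e ~ f -> Bool
  unify Int ~ g
_ _ : Int
  unify Int ~ Int
\r._ : i -> Int
\q._ : h -> i -> Int
\s._ : j -> Int
  unify h -> i -> Int ~ (j -> Int) -> k
  unify h ~ j -> Int
  unify i -> Int ~ k
_ _ : i -> Int
let p : forall. i -> Int
  unify Bool ~ Bool
p : l -> Int
  unify l -> Int ~ Bool -> m
  unify l ~ Bool
  unify Int ~ m
_ _ : Int
  unify Bool ~ Bool
  unify Int ~ Int
  unify Int ~ Int
  unify Int ~ Int
  unify Int ~ Int
  unify Int ~ Int
\a._ : n -> Int
let t : forall. n -> Int
  unify Int ~ Int
  unify Int ~ Int
let b : Int
b : Int
  unify Int ~ Int
b : Int
  unify Int ~ Int
  unify Int ~ Int
  unify Int ~ Int

Answer: Int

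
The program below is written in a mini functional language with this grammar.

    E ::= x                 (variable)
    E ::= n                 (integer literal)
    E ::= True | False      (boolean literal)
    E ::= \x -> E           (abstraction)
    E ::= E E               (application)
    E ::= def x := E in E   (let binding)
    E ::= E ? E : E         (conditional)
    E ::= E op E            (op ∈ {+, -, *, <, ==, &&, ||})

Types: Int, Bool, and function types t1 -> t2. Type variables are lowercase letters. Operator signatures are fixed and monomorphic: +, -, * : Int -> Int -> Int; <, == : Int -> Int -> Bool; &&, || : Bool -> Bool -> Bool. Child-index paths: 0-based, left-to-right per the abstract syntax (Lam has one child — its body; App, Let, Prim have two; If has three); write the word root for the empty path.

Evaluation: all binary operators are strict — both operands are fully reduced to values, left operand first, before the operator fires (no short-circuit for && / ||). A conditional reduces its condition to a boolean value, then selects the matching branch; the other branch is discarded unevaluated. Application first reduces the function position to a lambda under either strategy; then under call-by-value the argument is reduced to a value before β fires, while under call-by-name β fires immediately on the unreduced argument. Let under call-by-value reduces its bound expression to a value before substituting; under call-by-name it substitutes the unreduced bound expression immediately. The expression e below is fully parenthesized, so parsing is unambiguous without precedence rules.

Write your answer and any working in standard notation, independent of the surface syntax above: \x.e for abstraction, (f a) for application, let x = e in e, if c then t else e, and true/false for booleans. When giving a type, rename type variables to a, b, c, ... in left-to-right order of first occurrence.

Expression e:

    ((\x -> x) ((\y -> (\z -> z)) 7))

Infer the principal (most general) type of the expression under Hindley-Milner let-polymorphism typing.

Answer: a -> a

Working:
x : a
\x._ : a -> a
z : c
\z._ : c -> c
\y._ : b -> c -> c
  unify b -> c -> c ~ Int -> d
  unify b ~ Int
  unify c -> c ~ d
_ _ : c -> c
  unify a -> a ~ (c -> c) -> e
  unify a ~ c -> c
  unify c -> c ~ e
_ _ : c -> c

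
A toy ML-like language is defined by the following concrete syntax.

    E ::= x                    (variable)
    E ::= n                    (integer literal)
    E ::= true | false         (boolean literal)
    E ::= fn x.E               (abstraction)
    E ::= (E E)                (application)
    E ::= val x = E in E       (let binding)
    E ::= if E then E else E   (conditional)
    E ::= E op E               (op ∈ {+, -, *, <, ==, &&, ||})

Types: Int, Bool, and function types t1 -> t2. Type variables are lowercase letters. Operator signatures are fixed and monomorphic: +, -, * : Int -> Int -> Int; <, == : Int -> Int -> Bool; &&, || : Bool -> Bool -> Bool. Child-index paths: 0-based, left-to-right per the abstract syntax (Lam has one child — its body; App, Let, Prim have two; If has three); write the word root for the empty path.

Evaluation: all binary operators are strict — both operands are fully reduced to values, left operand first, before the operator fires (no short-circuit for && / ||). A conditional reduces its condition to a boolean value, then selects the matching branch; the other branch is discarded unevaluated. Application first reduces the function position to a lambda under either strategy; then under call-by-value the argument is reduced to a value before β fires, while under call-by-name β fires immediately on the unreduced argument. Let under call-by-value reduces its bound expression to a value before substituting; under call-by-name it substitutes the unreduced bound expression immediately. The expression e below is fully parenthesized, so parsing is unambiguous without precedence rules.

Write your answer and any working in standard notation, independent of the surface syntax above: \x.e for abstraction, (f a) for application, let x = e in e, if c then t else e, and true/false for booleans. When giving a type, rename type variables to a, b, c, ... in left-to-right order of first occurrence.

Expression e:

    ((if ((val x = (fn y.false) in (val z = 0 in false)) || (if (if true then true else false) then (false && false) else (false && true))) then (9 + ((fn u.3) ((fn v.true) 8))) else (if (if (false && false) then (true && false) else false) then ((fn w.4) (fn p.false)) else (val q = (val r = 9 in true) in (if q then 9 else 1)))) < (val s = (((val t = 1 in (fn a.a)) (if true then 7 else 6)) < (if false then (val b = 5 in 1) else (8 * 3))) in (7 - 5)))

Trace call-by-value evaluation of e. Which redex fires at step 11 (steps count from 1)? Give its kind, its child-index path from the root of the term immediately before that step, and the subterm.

Trace:
step 0: ((if ((let x = (\y.false) in (let z = 0 in false)) || (if (if true then true else false) then (false && false) else (false && true))) then (9 + ((\u.3) ((\v.true) 8))) else (if (if (false && false) then (true && false) else false) then ((\w.4) (\p.false)) else (let q = (let r = 9 in true) in (if q then 9 else 1)))) < (let s = (((let t = 1 in (\a.a)) (if true then 7 else 6)) < (if false then (let b = 5 in 1) else (8 * 3))) in (7 - 5)))
step 1: [let@0.0.0] ((if ((let z = 0 in false) || (if (if true then true else false) then (false && false) else (false && true))) then (9 + ((\u.3) ((\v.true) 8))) else (if (if (false && false) then (true && false) else false) then ((\w.4) (\p.false)) else (let q = (let r = 9 in true) in (if q then 9 else 1)))) < (let s = (((let t = 1 in (\a.a)) (if true then 7 else 6)) < (if false then (let b = 5 in 1) else (8 * 3))) in (7 - 5)))
step 2: [let@0.0.0] ((if (false || (if (if true then true else false) then (false && false) else (false && true))) then (9 + ((\u.3) ((\v.true) 8))) else (if (if (false && false) then (true && false) else false) then ((\w.4) (\p.false)) else (let q = (let r = 9 in true) in (if q then 9 else 1)))) < (let s = (((let t = 1 in (\a.a)) (if true then 7 else 6)) < (if false then (let b = 5 in 1) else (8 * 3))) in (7 - 5)))
step 3: [if@0.0.1.0] ((if (false || (if true then (false && false) else (false && true))) then (9 + ((\u.3) ((\v.true) 8))) else (if (if (false && false) then (true && false) else false) then ((\w.4) (\p.false)) else (let q = (let r = 9 in true) in (if q then 9 else 1)))) < (let s = (((let t = 1 in (\a.a)) (if true then 7 else 6)) < (if false then (let b = 5 in 1) else (8 * 3))) in (7 - 5)))
step 4: [if@0.0.1] ((if (false || (false && false)) then (9 + ((\u.3) ((\v.true) 8))) else (if (if (false && false) then (true && false) else false) then ((\w.4) (\p.false)) else (let q = (let r = 9 in true) in (if q then 9 else 1)))) < (let s = (((let t = 1 in (\a.a)) (if true then 7 else 6)) < (if false then (let b = 5 in 1) else (8 * 3))) in (7 - 5)))
step 5: [delta@0.0.1] ((if (false || false) then (9 + ((\u.3) ((\v.true) 8))) else (if (if (false && false) then (true && false) else false) then ((\w.4) (\p.false)) else (let q = (let r = 9 in true) in (if q then 9 else 1)))) < (let s = (((let t = 1 in (\a.a)) (if true then 7 else 6)) < (if false then (let b = 5 in 1) else (8 * 3))) in (7 - 5)))
step 6: [delta@0.0] ((if false then (9 + ((\u.3) ((\v.true) 8))) else (if (if (false && false) then (true && false) else false) then ((\w.4) (\p.false)) else (let q = (let r = 9 in true) in (if q then 9 else 1)))) < (let s = (((let t = 1 in (\a.a)) (if true then 7 else 6)) < (if false then (let b = 5 in 1) else (8 * 3))) in (7 - 5)))
step 7: [if@0] ((if (if (false && false) then (true && false) else false) then ((\w.4) (\p.false)) else (let q = (let r = 9 in true) in (if q then 9 else 1))) < (let s = (((let t = 1 in (\a.a)) (if true then 7 else 6)) < (if false then (let b = 5 in 1) else (8 * 3))) in (7 - 5)))
step 8: [delta@0.0.0] ((if (if false then (true && false) else false) then ((\w.4) (\p.false)) else (let q = (let r = 9 in true) in (if q then 9 else 1))) < (let s = (((let t = 1 in (\a.a)) (if true then 7 else 6)) < (if false then (let b = 5 in 1) else (8 * 3))) in (7 - 5)))
step 9: [if@0.0] ((if false then ((\w.4) (\p.false)) else (let q = (let r = 9 in true) in (if q then 9 else 1))) < (let s = (((let t = 1 in (\a.a)) (if true then 7 else 6)) < (if false then (let b = 5 in 1) else (8 * 3))) in (7 - 5)))
step 10: [if@0] ((let q = (let r = 9 in true) in (if q then 9 else 1)) < (let s = (((let t = 1 in (\a.a)) (if true then 7 else 6)) < (if false then (let b = 5 in 1) else (8 * 3))) in (7 - 5)))
step 11: [let@0.0] ((let q = true in (if q then 9 else 1)) < (let s = (((let t = 1 in (\a.a)) (if true then 7 else 6)) < (if false then (let b = 5 in 1) else (8 * 3))) in (7 - 5)))

Answer: let at 0.0 : (let r = 9 in true)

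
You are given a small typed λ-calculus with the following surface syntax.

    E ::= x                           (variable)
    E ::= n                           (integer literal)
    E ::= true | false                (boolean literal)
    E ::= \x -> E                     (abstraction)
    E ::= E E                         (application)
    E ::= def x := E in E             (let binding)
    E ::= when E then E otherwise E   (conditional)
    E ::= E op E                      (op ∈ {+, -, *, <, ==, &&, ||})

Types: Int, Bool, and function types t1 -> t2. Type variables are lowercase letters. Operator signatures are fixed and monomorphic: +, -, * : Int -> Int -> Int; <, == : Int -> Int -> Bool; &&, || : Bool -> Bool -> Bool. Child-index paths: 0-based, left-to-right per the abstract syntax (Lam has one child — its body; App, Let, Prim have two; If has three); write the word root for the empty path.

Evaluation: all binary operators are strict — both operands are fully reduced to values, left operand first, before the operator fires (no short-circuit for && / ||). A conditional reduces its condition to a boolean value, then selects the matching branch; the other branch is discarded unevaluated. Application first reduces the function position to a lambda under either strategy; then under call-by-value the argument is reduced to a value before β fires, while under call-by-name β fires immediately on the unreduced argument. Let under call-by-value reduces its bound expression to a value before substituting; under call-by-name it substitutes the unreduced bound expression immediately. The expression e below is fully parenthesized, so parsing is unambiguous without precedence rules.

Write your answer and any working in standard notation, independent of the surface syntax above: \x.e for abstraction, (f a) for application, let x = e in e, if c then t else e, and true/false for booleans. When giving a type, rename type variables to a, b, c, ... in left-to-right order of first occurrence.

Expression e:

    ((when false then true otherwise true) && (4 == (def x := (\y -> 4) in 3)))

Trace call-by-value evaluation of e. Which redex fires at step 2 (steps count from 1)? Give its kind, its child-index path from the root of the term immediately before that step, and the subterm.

Answer: let at 1.1 : (let x = (\y.4) in 3)

Derivation:
step 0: ((if false then true else true) && (4 == (let x = (\y.4) in 3)))
step 1: [if@0] (true && (4 == (let x = (\y.4) in 3)))
step 2: [let@1.1] (true && (4 == 3))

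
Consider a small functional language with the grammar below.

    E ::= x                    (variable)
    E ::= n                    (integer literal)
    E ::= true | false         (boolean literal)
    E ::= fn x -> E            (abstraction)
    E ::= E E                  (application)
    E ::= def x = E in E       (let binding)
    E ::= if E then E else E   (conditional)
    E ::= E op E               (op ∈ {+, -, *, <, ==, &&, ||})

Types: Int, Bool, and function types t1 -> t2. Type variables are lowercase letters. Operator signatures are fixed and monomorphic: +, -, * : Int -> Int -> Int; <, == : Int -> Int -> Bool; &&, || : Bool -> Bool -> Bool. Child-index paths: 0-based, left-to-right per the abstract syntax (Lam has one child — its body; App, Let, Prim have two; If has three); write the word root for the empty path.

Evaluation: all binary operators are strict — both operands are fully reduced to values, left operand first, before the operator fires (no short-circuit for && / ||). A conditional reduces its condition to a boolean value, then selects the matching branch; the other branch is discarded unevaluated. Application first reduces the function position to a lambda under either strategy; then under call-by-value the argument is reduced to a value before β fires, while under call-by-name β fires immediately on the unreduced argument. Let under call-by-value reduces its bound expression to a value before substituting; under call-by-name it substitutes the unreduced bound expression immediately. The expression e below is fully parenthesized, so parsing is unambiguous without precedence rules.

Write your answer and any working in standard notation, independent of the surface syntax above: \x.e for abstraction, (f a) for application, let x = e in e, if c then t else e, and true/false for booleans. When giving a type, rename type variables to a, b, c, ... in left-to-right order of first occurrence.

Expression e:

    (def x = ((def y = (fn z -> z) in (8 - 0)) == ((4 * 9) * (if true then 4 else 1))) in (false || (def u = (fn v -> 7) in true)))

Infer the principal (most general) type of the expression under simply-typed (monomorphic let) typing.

Trace:
z : a
\z._ : a -> a
let y : a -> a
  unify Int ~ Int
  unify Int ~ Int
  unify Int ~ Int
  unify Int ~ Int
  unify Int ~ Int
  unify Int ~ Int
  unify Bool ~ Bool
  unify Int ~ Int
  unify Int ~ Int
  unify Int ~ Int
let x : Bool
  unify Bool ~ Bool
\v._ : b -> Int
let u : b -> Int
  unify Bool ~ Bool

Answer: Bool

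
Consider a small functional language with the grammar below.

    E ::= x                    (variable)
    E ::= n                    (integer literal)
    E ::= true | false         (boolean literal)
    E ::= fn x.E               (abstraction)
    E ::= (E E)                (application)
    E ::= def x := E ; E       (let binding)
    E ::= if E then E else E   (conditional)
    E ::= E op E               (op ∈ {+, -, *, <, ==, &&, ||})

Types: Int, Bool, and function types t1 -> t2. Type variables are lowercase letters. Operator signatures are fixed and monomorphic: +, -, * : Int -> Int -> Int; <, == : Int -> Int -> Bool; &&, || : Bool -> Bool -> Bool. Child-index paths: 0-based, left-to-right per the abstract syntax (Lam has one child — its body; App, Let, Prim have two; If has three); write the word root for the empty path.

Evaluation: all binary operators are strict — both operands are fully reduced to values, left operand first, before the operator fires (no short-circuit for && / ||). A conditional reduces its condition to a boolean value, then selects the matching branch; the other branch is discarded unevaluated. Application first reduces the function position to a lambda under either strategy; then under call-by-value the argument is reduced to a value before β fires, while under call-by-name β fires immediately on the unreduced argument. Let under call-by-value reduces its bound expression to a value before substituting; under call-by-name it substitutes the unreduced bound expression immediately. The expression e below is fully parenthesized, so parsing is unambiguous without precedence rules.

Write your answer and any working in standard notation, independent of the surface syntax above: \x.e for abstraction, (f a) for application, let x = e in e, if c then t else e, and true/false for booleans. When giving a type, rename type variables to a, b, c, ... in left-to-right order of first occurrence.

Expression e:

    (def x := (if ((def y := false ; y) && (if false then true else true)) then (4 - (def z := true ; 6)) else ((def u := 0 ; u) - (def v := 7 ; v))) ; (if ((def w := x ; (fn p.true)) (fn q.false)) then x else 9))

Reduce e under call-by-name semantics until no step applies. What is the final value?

Derivation:
step 0: (let x = (if ((let y = false in y) && (if false then true else true)) then (4 - (let z = true in 6)) else ((let u = 0 in u) - (let v = 7 in v))) in (if ((let w = x in (\p.true)) (\q.false)) then x else 9))
step 1: [let@root] (if ((let w = (if ((let y = false in y) && (if false then true else true)) then (4 - (let z = true in 6)) else ((let u = 0 in u) - (let v = 7 in v))) in (\p.true)) (\q.false)) then (if ((let y = false in y) && (if false then true else true)) then (4 - (let z = true in 6)) else ((let u = 0 in u) - (let v = 7 in v))) else 9)
step 2: [let@0.0] (if ((\p.true) (\q.false)) then (if ((let y = false in y) && (if false then true else true)) then (4 - (let z = true in 6)) else ((let u = 0 in u) - (let v = 7 in v))) else 9)
step 3: [beta@0] (if true then (if ((let y = false in y) && (if false then true else true)) then (4 - (let z = true in 6)) else ((let u = 0 in u) - (let v = 7 in v))) else 9)
step 4: [if@root] (if ((let y = false in y) && (if false then true else true)) then (4 - (let z = true in 6)) else ((let u = 0 in u) - (let v = 7 in v)))
step 5: [let@0.0] (if (false && (if false then true else true)) then (4 - (let z = true in 6)) else ((let u = 0 in u) - (let v = 7 in v)))
step 6: [if@0.1] (if (false && true) then (4 - (let z = true in 6)) else ((let u = 0 in u) - (let v = 7 in v)))
step 7: [delta@0] (if false then (4 - (let z = true in 6)) else ((let u = 0 in u) - (let v = 7 in v)))
step 8: [if@root] ((let u = 0 in u) - (let v = 7 in v))
step 9: [let@0] (0 - (let v = 7 in v))
step 10: [let@1] (0 - 7)
step 11: [delta@root] -7

Answer: -7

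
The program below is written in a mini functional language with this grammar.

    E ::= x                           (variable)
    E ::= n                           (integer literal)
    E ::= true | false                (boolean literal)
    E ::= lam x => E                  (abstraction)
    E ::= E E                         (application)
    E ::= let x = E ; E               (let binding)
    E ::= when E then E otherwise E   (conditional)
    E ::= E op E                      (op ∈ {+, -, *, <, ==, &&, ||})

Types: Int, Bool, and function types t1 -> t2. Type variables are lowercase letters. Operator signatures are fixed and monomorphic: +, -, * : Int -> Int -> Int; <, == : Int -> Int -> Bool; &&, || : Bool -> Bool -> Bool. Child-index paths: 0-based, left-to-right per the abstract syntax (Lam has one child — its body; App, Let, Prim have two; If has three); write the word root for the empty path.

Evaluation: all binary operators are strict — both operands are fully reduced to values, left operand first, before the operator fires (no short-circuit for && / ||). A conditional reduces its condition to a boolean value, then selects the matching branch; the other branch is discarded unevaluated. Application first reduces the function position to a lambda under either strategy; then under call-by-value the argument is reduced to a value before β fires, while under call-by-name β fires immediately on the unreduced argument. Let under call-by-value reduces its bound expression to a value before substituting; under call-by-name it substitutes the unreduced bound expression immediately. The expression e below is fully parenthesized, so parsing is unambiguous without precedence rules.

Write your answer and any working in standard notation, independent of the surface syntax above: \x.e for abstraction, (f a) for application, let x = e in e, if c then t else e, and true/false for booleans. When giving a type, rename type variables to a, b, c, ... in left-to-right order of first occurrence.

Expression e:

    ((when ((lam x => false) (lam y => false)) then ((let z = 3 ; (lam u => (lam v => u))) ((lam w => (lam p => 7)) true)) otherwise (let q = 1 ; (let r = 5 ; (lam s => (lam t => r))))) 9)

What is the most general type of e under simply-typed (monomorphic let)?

Answer: a -> Int

Derivation:
\x._ : a -> Bool
\y._ : b -> Bool
  unify a -> Bool ~ (b -> Bool) -> c
  unify a ~ b -> Bool
  unify Bool ~ c
_ _ : Bool
  unify Bool ~ Bool
let z : Int
u : d
\v._ : e -> d
\u._ : d -> e -> d
\p._ : g -> Int
\w._ : f -> g -> Int
  unify f -> g -> Int ~ Bool -> h
  unify f ~ Bool
  unify g -> Int ~ h
_ _ : g -> Int
  unify d -> e -> d ~ (g -> Int) -> i
  unify d ~ g -> Int
  unify e -> g -> Int ~ i
_ _ : e -> g -> Int
let q : Int
let r : Int
r : Int
\t._ : k -> Int
\s._ : j -> k -> Int
  unify e -> g -> Int ~ j -> k -> Int
  unify e ~ j
  unify g -> Int ~ k -> Int
  unify g ~ k
  unify Int ~ Int
  unify j -> k -> Int ~ Int -> l
  unify j ~ Int
  unify k -> Int ~ l
_ _ : k -> Int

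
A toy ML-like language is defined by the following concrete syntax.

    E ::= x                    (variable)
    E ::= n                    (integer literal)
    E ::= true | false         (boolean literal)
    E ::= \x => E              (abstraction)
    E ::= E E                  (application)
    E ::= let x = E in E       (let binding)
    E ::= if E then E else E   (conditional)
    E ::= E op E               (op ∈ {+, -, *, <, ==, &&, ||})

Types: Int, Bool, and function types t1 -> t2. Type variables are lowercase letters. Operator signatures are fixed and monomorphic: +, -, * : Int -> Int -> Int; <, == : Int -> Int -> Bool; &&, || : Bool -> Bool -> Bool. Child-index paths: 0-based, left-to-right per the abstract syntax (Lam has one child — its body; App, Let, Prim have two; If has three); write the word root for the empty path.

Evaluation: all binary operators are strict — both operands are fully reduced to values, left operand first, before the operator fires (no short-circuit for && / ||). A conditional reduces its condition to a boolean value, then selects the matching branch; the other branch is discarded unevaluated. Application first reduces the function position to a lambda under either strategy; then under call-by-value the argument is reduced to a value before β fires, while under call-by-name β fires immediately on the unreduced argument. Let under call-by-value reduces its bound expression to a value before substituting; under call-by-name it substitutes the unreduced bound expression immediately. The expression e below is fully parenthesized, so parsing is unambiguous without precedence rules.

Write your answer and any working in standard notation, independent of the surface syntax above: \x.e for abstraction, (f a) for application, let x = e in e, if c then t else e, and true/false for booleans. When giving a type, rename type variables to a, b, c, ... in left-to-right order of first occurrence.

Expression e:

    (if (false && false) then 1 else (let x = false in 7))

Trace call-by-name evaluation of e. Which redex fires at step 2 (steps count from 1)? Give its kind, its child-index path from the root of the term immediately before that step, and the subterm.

Trace:
step 0: (if (false && false) then 1 else (let x = false in 7))
step 1: [delta@0] (if false then 1 else (let x = false in 7))
step 2: [if@root] (let x = false in 7)

Answer: if at root : (if false then 1 else (let x = false in 7))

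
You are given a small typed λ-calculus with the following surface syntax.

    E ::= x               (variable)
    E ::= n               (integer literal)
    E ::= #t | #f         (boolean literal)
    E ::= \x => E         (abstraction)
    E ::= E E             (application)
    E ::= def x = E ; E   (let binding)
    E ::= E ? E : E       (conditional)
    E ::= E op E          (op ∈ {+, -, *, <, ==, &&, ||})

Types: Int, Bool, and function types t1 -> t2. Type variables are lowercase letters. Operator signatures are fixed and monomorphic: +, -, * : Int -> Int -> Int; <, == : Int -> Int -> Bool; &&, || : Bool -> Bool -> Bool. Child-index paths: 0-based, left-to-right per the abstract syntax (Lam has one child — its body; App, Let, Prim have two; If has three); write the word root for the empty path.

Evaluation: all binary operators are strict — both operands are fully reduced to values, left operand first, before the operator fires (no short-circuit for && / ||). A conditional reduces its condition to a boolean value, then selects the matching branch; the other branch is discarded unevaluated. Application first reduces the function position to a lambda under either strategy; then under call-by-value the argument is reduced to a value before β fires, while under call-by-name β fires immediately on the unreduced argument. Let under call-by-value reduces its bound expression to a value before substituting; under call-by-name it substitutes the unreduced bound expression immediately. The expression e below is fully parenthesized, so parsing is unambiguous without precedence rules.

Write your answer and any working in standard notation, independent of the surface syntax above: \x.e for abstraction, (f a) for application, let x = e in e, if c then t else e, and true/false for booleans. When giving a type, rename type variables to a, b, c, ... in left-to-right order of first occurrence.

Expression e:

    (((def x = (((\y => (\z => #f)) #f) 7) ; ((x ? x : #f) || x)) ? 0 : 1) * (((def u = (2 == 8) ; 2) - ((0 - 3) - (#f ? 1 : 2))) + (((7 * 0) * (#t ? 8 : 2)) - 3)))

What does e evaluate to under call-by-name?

Trace:
step 0: ((if (let x = (((\y.(\z.false)) false) 7) in ((if x then x else false) || x)) then 0 else 1) * (((let u = (2 == 8) in 2) - ((0 - 3) - (if false then 1 else 2))) + (((7 * 0) * (if true then 8 else 2)) - 3)))
step 1: [let@0.0] ((if ((if (((\y.(\z.false)) false) 7) then (((\y.(\z.false)) false) 7) else false) || (((\y.(\z.false)) false) 7)) then 0 else 1) * (((let u = (2 == 8) in 2) - ((0 - 3) - (if false then 1 else 2))) + (((7 * 0) * (if true then 8 else 2)) - 3)))
step 2: [beta@0.0.0.0.0] ((if ((if ((\z.false) 7) then (((\y.(\z.false)) false) 7) else false) || (((\y.(\z.false)) false) 7)) then 0 else 1) * (((let u = (2 == 8) in 2) - ((0 - 3) - (if false then 1 else 2))) + (((7 * 0) * (if true then 8 else 2)) - 3)))
step 3: [beta@0.0.0.0] ((if ((if false then (((\y.(\z.false)) false) 7) else false) || (((\y.(\z.false)) false) 7)) then 0 else 1) * (((let u = (2 == 8) in 2) - ((0 - 3) - (if false then 1 else 2))) + (((7 * 0) * (if true then 8 else 2)) - 3)))
step 4: [if@0.0.0] ((if (false || (((\y.(\z.false)) false) 7)) then 0 else 1) * (((let u = (2 == 8) in 2) - ((0 - 3) - (if false then 1 else 2))) + (((7 * 0) * (if true then 8 else 2)) - 3)))
step 5: [beta@0.0.1.0] ((if (false || ((\z.false) 7)) then 0 else 1) * (((let u = (2 == 8) in 2) - ((0 - 3) - (if false then 1 else 2))) + (((7 * 0) * (if true then 8 else 2)) - 3)))
step 6: [beta@0.0.1] ((if (false || false) then 0 else 1) * (((let u = (2 == 8) in 2) - ((0 - 3) - (if false then 1 else 2))) + (((7 * 0) * (if true then 8 else 2)) - 3)))
step 7: [delta@0.0] ((if false then 0 else 1) * (((let u = (2 == 8) in 2) - ((0 - 3) - (if false then 1 else 2))) + (((7 * 0) * (if true then 8 else 2)) - 3)))
step 8: [if@0] (1 * (((let u = (2 == 8) in 2) - ((0 - 3) - (if false then 1 else 2))) + (((7 * 0) * (if true then 8 else 2)) - 3)))
step 9: [let@1.0.0] (1 * ((2 - ((0 - 3) - (if false then 1 else 2))) + (((7 * 0) * (if true then 8 else 2)) - 3)))
step 10: [delta@1.0.1.0] (1 * ((2 - (-3 - (if false then 1 else 2))) + (((7 * 0) * (if true then 8 else 2)) - 3)))
step 11: [if@1.0.1.1] (1 * ((2 - (-3 - 2)) + (((7 * 0) * (if true then 8 else 2)) - 3)))
step 12: [delta@1.0.1] (1 * ((2 - -5) + (((7 * 0) * (if true then 8 else 2)) - 3)))
step 13: [delta@1.0] (1 * (7 + (((7 * 0) * (if true then 8 else 2)) - 3)))
step 14: [delta@1.1.0.0] (1 * (7 + ((0 * (if true then 8 else 2)) - 3)))
step 15: [if@1.1.0.1] (1 * (7 + ((0 * 8) - 3)))
step 16: [delta@1.1.0] (1 * (7 + (0 - 3)))
step 17: [delta@1.1] (1 * (7 + -3))
step 18: [delta@1] (1 * 4)
step 19: [delta@root] 4

Answer: 4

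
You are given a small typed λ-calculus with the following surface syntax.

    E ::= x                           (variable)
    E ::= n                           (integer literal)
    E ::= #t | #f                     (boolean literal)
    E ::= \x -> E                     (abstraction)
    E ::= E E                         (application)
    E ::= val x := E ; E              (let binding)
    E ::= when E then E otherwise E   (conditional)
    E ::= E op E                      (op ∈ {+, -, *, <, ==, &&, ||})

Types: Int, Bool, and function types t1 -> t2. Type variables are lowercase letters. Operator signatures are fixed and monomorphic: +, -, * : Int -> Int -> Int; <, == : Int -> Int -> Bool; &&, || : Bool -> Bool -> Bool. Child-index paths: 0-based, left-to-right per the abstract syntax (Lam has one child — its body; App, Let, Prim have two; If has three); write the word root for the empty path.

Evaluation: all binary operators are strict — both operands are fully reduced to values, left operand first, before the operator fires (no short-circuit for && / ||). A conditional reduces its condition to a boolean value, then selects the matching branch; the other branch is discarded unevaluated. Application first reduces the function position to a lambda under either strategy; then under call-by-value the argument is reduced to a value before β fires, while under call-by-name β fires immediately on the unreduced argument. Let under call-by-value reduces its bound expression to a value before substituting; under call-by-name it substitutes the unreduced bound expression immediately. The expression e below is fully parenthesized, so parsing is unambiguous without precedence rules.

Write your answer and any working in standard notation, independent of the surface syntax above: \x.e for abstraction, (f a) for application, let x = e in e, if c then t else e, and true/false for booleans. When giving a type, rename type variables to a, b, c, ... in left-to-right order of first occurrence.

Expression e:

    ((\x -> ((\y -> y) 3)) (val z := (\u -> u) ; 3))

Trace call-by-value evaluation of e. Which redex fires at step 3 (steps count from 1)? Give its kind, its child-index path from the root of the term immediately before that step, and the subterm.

Trace:
step 0: ((\x.((\y.y) 3)) (let z = (\u.u) in 3))
step 1: [let@1] ((\x.((\y.y) 3)) 3)
step 2: [beta@root] ((\y.y) 3)
step 3: [beta@root] 3

Answer: beta at root : ((\y.y) 3)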